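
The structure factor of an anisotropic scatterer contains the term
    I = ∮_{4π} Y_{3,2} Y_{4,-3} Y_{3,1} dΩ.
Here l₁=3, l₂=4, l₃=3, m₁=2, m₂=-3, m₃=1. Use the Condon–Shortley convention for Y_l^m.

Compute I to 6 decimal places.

-0.095955

Rules hold: Σm=0, L=10 even, 1≤3≤7.
N = 7·9·7 = 441
Δ = 4!·2!·4!/11! = 1/34650
Racah Σ t=1..3: t=1:−1/72 t=2:+1/16 t=3:−1/72 = 5/144
⇒ 3j(3 4 3; 0 0 0)² = 2/77, sgn -1
Racah Σ t=0..1: t=0:+1/144 t=1:−1/288 = 1/288
⇒ 3j(3 4 3; 2 -3 1)² = 1/99, sgn +1
4πI² = N·(3j₀)²·(3jₘ)² = 14/121
I = -1·√(0.115702/4π) = -0.09595473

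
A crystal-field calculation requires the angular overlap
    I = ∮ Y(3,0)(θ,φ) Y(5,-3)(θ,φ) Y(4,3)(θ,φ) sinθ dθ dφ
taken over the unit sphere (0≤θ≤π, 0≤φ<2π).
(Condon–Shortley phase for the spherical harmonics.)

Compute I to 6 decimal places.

Rules hold: Σm=0, L=12 even, 2≤4≤8.
N = 7·11·9 = 693
Δ = 4!·2!·6!/13! = 1/180180
Racah Σ t=1..3: t=1:−1/576 t=2:+1/144 t=3:−1/576 = 1/288
⇒ 3j(3 5 4; 0 0 0)² = 20/1001, sgn +1
Racah Σ t=1..2: t=1:−1/1440 t=2:+1/2880 = -1/2880
⇒ 3j(3 5 4; 0 -3 3)² = 7/715, sgn +1
4πI² = N·(3j₀)²·(3jₘ)² = 252/1859
I = +1·√(0.135557/4π) = 0.10386175

0.103862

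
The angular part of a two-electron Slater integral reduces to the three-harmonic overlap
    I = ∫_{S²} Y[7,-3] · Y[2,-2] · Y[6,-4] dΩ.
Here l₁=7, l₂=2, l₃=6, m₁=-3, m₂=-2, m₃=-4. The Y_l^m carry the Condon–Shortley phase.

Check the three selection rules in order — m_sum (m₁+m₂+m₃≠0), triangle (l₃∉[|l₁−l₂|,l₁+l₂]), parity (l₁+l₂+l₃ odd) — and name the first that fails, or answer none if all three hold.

m₁+m₂+m₃ = -3 − 2 − 4 = -9  ✗
triangle: |7−2|=5 ≤ l₃=6 ≤ 7+2=9
parity: l₁+l₂+l₃ = 15 is odd

m_sum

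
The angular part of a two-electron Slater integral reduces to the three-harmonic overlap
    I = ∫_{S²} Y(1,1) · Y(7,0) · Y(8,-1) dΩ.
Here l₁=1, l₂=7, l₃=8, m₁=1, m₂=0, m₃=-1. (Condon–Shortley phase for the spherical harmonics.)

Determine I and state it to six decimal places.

-0.183585

Rules hold: Σm=0, L=16 even, 6≤8≤8.
N = 3·15·17 = 765
Δ = 0!·2!·14!/17! = 1/2040
Racah Σ t=0..0: t=0:+1/25401600 = 1/25401600
⇒ 3j(1 7 8; 0 0 0)² = 8/255, sgn +1
Racah Σ t=0..0: t=0:+1/50803200 = 1/50803200
⇒ 3j(1 7 8; 1 0 -1)² = 3/170, sgn -1
4πI² = N·(3j₀)²·(3jₘ)² = 36/85
I = -1·√(0.423529/4π) = -0.18358486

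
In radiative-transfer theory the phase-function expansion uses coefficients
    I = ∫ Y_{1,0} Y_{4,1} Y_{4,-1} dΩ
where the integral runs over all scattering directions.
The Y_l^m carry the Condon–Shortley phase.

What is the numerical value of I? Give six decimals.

L=9 odd ⇒ parity kills the (l;000) factor ⇒ I = 0

0.000000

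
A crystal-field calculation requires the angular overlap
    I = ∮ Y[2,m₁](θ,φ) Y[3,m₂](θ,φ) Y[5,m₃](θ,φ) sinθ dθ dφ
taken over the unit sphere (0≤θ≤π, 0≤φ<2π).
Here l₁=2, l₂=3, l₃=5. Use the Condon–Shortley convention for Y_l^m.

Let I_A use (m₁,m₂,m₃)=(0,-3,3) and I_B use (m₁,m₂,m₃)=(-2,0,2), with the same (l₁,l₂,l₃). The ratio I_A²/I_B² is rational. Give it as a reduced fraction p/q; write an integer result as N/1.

4/5

Same 2,3,5: normalisation and zero-m 3j drop out of the ratio.
A: Δ: 0! 4! 6! / 11! → 1/2310; sum: t=0:+1/2880 = 1/2880; 3j²(2 3 5; 0 -3 3) = Δ·Π!·Σ² = 2/165  (sign +1)
B: Δ: 0! 4! 6! / 11! → 1/2310; sum: t=0:+1/864 = 1/864; 3j²(2 3 5; -2 0 2) = Δ·Π!·Σ² = 1/66  (sign -1)
I_A²/I_B² = (2/165)/(1/66) = 4/5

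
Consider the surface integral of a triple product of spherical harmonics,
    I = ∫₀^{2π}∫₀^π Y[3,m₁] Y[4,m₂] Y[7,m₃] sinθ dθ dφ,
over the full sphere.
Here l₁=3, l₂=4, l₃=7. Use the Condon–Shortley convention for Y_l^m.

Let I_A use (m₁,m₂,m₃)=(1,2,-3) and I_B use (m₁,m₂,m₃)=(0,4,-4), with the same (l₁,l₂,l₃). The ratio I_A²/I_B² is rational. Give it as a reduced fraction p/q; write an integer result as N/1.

84/11

Shared (l₁,l₂,l₃)=(3,4,7): N and (l;000)² cancel in I_A²/I_B².
A: Δ = 0!·6!·8!/15! = 1/45045; Racah Σ t=0..0: t=0:+1/69120 = 1/69120; ⇒ 3j(3 4 7; 1 2 -3)² = 4/143, sgn +1
B: Δ = 0!·6!·8!/15! = 1/45045; Racah Σ t=0..0: t=0:+1/1451520 = 1/1451520; ⇒ 3j(3 4 7; 0 4 -4)² = 1/273, sgn -1
I_A²/I_B² = (4/143)/(1/273) = 84/11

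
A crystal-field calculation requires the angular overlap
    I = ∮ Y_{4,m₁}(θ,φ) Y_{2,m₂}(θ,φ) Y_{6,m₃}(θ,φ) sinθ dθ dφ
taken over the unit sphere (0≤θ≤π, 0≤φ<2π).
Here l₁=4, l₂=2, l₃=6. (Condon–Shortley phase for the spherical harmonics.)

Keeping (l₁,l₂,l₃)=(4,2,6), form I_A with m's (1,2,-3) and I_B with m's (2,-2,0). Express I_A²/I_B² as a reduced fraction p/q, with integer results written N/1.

42/5

l's match ⇒ only the (l;m) 3-j factors differ between A and B.
A: triangle coeff Δ(4,2,6) = 1/6435; Σ_t [0,0]: t=0:+1/17280 = 1/17280; (3j)²=14/715 [(4 2 6; 1 2 -3)], sign=-1
B: triangle coeff Δ(4,2,6) = 1/6435; Σ_t [0,0]: t=0:+1/34560 = 1/34560; (3j)²=1/429 [(4 2 6; 2 -2 0)], sign=+1
I_A²/I_B² = (14/715)/(1/429) = 42/5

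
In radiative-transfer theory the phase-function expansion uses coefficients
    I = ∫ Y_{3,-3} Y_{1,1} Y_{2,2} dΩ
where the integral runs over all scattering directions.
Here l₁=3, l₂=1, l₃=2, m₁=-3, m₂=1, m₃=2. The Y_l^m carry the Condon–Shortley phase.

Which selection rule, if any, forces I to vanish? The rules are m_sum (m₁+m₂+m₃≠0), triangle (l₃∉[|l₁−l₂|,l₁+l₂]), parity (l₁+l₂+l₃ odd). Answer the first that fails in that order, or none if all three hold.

azimuthal sum: -3 + 1 + 2 = 0  ✓
2 ≤ 2 ≤ 4 (triangle on l)  ✓
L = 3 + 1 + 2 = 6 (even)  ✓

none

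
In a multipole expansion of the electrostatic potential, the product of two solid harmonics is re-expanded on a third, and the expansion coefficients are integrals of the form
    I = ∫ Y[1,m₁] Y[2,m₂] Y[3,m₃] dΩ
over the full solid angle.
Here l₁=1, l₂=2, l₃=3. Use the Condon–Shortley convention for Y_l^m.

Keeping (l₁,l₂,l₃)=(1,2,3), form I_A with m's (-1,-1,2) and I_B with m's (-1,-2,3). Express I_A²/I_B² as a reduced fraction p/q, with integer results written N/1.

Shared (l₁,l₂,l₃)=(1,2,3): N and (l;000)² cancel in I_A²/I_B².
A: Δ = 0!·2!·4!/7! = 1/105; Racah Σ t=0..0: t=0:+1/12 = 1/12; ⇒ 3j(1 2 3; -1 -1 2)² = 2/21, sgn -1
B: Δ = 0!·2!·4!/7! = 1/105; Racah Σ t=0..0: t=0:+1/48 = 1/48; ⇒ 3j(1 2 3; -1 -2 3)² = 1/7, sgn +1
I_A²/I_B² = (2/21)/(1/7) = 2/3

2/3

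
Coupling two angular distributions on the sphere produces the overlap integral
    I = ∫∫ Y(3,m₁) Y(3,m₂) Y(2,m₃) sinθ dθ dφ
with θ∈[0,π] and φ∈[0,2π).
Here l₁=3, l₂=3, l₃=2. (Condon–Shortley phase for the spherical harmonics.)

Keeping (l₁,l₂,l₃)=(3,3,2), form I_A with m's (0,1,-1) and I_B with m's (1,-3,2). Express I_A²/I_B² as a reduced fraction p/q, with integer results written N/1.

1/5

l's match ⇒ only the (l;m) 3-j factors differ between A and B.
A: triangle coeff Δ(3,3,2) = 1/3780; Σ_t [2,3]: t=2:+1/8 t=3:−1/12 = 1/24; (3j)²=1/210 [(3 3 2; 0 1 -1)], sign=-1
B: triangle coeff Δ(3,3,2) = 1/3780; Σ_t [0,0]: t=0:+1/96 = 1/96; (3j)²=1/42 [(3 3 2; 1 -3 2)], sign=+1
I_A²/I_B² = (1/210)/(1/42) = 1/5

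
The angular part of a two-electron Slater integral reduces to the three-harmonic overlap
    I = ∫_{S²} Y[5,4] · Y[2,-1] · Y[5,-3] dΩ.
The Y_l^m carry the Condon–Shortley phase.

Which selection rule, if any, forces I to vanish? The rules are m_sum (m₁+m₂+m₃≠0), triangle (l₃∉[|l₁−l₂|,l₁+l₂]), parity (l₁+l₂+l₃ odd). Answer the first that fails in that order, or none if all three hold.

Σmᵢ = 0  ✓
l₃∈[|l₁−l₂|,l₁+l₂]=[3,7], have l₃=5  ✓
Σlᵢ = 12 ⇒ even  ✓

none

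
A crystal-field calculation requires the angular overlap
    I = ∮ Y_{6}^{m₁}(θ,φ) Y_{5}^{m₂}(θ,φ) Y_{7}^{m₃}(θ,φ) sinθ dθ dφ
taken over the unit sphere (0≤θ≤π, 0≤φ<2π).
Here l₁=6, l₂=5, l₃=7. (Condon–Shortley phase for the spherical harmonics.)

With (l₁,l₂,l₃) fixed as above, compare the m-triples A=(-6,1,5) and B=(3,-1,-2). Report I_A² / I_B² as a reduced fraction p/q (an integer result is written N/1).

1125/512

Shared (l₁,l₂,l₃)=(6,5,7): N and (l;000)² cancel in I_A²/I_B².
A: Δ = 4!·8!·6!/19! = 1/174594420; Racah Σ t=4..4: t=4:+1/46448640 = 1/46448640; ⇒ 3j(6 5 7; -6 1 5)² = 2475/117572, sgn +1
B: Δ = 4!·8!·6!/19! = 1/174594420; Racah Σ t=0..3: t=0:+1/829440 t=1:−1/311040 t=2:+1/967680 t=3:−1/29030400 = -11/10886400; ⇒ 3j(6 5 7; 3 -1 -2)² = 1408/146965, sgn +1
I_A²/I_B² = (2475/117572)/(1408/146965) = 1125/512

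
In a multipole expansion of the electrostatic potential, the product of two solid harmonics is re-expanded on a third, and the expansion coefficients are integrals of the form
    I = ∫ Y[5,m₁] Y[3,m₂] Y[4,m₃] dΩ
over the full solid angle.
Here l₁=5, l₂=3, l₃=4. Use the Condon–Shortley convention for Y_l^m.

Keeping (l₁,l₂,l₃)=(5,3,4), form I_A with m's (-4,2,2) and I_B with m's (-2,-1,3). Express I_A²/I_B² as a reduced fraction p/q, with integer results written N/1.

Shared (l₁,l₂,l₃)=(5,3,4): N and (l;000)² cancel in I_A²/I_B².
A: Δ = 4!·6!·2!/13! = 1/180180; Racah Σ t=3..4: t=3:−1/8640 t=4:+1/2880 = 1/4320; ⇒ 3j(5 3 4; -4 2 2)² = 8/429, sgn +1
B: Δ = 4!·6!·2!/13! = 1/180180; Racah Σ t=1..2: t=1:−1/4320 t=2:+1/960 = 7/8640; ⇒ 3j(5 3 4; -2 -1 3)² = 343/12870, sgn -1
I_A²/I_B² = (8/429)/(343/12870) = 240/343

240/343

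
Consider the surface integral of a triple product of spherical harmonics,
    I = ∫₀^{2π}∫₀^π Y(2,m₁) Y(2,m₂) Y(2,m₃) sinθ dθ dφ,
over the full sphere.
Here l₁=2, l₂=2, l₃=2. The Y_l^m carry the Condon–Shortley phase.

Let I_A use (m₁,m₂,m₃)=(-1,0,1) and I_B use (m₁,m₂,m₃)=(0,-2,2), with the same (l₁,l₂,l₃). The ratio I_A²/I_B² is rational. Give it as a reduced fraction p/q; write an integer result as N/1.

1/4

Shared (l₁,l₂,l₃)=(2,2,2): N and (l;000)² cancel in I_A²/I_B².
A: Δ = 2!·2!·2!/7! = 1/630; Racah Σ t=1..2: t=1:−1/2 t=2:+1/4 = -1/4; ⇒ 3j(2 2 2; -1 0 1)² = 1/70, sgn +1
B: Δ = 2!·2!·2!/7! = 1/630; Racah Σ t=0..0: t=0:+1/8 = 1/8; ⇒ 3j(2 2 2; 0 -2 2)² = 2/35, sgn +1
I_A²/I_B² = (1/70)/(2/35) = 1/4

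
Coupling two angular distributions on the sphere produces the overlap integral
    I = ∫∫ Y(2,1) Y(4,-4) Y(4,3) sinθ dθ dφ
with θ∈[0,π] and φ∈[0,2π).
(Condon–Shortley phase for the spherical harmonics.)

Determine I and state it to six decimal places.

0.198645

m-sum 0 ✓  L=10 even ✓  2≤4≤6 ✓
Π(2lᵢ+1) = 5×9×9 = 405
triangle coeff Δ(2,4,4) = 1/13860
Σ_t [0,2]: t=0:+1/192 t=1:−1/36 t=2:+1/192 = -5/288
(3j)²=20/693 [(2 4 4; 0 0 0)], sign=-1
Σ_t [0,0]: t=0:+1/1440 = 1/1440
(3j)²=7/165 [(2 4 4; 1 -4 3)], sign=-1
⇒ 4πI² = 60/121
I = (+1)√(60/121/(4π)) = 0.19864517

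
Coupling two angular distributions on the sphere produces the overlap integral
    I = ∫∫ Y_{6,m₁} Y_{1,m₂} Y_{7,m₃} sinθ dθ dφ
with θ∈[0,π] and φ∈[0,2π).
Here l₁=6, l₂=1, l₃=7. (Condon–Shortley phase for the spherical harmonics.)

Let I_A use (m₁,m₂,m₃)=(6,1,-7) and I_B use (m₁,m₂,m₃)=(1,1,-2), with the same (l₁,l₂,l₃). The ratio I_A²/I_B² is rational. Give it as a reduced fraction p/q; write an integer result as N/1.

Shared (l₁,l₂,l₃)=(6,1,7): N and (l;000)² cancel in I_A²/I_B².
A: Δ = 0!·12!·2!/15! = 1/1365; Racah Σ t=0..0: t=0:+1/958003200 = 1/958003200; ⇒ 3j(6 1 7; 6 1 -7)² = 1/15, sgn +1
B: Δ = 0!·12!·2!/15! = 1/1365; Racah Σ t=0..0: t=0:+1/1209600 = 1/1209600; ⇒ 3j(6 1 7; 1 1 -2)² = 12/455, sgn -1
I_A²/I_B² = (1/15)/(12/455) = 91/36

91/36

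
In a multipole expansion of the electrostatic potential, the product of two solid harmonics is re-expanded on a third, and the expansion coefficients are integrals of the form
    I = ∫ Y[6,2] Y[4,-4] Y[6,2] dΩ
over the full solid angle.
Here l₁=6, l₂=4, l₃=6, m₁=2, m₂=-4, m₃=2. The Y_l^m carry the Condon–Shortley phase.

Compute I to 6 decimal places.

0.176698

Checks pass: Σm=0; 16 even; l₃=6∈[2,10].
(2·6+1)(2·4+1)(2·6+1) = 1521
Δ: 4! 8! 4! / 17! → 1/15315300
sum: t=0:+1/829440 t=1:−1/25920 t=2:+1/9216 t=3:−1/25920 t=4:+1/829440 = 7/207360
3j²(6 4 6; 0 0 0) = Δ·Π!·Σ² = 28/2431  (sign +1)
sum: t=0:+1/331776 = 1/331776
3j²(6 4 6; 2 -4 2) = Δ·Π!·Σ² = 490/21879  (sign +1)
combine: 4πI² = 1521·28/2431·490/21879 = 13720/34969
take √, sign +1: I = 0.17669755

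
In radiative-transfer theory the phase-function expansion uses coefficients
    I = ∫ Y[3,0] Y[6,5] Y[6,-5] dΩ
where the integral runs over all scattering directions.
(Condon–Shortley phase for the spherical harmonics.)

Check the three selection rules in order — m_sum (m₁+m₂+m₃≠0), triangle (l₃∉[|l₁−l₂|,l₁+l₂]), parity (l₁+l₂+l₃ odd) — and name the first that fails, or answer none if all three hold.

parity

m₁+m₂+m₃ = 0 + 5 − 5 = 0  ✓
triangle: |3−6|=3 ≤ l₃=6 ≤ 3+6=9  ✓
parity: l₁+l₂+l₃ = 15 is odd  ✗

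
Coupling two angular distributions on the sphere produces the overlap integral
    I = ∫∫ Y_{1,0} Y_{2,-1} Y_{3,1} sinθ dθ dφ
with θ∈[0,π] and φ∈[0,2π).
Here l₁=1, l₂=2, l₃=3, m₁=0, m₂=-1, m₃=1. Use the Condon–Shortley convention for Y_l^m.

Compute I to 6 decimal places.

Checks pass: Σm=0; 6 even; l₃=3∈[1,3].
(2·1+1)(2·2+1)(2·3+1) = 105
Δ: 0! 2! 4! / 7! → 1/105
sum: t=0:+1/4 = 1/4
3j²(1 2 3; 0 0 0) = Δ·Π!·Σ² = 3/35  (sign -1)
sum: t=0:+1/6 = 1/6
3j²(1 2 3; 0 -1 1) = Δ·Π!·Σ² = 8/105  (sign +1)
combine: 4πI² = 105·3/35·8/105 = 24/35
take √, sign -1: I = -0.23359668

-0.233597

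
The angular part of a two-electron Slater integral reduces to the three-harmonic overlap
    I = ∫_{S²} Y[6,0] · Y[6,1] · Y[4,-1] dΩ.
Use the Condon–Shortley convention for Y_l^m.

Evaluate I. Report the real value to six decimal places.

-0.043721

Checks pass: Σm=0; 16 even; l₃=4∈[0,12].
(2·6+1)(2·6+1)(2·4+1) = 1521
Δ: 8! 4! 4! / 17! → 1/15315300
sum: t=2:+1/829440 t=3:−1/25920 t=4:+1/9216 t=5:−1/25920 t=6:+1/829440 = 7/207360
3j²(6 6 4; 0 0 0) = Δ·Π!·Σ² = 28/2431  (sign +1)
sum: t=3:−1/103680 t=4:+1/13824 t=5:−1/17280 t=6:+1/207360 = 1/103680
3j²(6 6 4; 0 1 -1) = Δ·Π!·Σ² = 10/7293  (sign -1)
combine: 4πI² = 1521·28/2431·10/7293 = 840/34969
take √, sign -1: I = -0.04372130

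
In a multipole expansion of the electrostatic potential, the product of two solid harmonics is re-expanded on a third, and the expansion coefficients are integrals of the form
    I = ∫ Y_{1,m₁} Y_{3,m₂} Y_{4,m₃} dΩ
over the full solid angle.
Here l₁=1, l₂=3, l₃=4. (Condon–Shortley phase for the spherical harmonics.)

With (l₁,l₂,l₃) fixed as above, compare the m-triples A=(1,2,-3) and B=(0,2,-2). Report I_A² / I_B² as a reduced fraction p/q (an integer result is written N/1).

7/4

Shared (l₁,l₂,l₃)=(1,3,4): N and (l;000)² cancel in I_A²/I_B².
A: Δ = 0!·2!·6!/9! = 1/252; Racah Σ t=0..0: t=0:+1/240 = 1/240; ⇒ 3j(1 3 4; 1 2 -3)² = 1/12, sgn -1
B: Δ = 0!·2!·6!/9! = 1/252; Racah Σ t=0..0: t=0:+1/120 = 1/120; ⇒ 3j(1 3 4; 0 2 -2)² = 1/21, sgn +1
I_A²/I_B² = (1/12)/(1/21) = 7/4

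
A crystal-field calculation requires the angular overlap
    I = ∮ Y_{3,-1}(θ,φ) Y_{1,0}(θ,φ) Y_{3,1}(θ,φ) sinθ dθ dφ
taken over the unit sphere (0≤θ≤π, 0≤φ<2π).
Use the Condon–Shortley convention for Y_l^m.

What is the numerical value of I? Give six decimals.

L=7 odd ⇒ parity kills the (l;000) factor ⇒ I = 0

0.000000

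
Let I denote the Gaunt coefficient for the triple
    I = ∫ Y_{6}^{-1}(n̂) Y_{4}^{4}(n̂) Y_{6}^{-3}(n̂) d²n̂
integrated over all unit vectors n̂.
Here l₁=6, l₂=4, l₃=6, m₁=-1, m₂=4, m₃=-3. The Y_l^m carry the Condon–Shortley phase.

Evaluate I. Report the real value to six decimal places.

m-sum 0 ✓  L=16 even ✓  2≤6≤10 ✓
Π(2lᵢ+1) = 13×9×13 = 1521
triangle coeff Δ(6,4,6) = 1/15315300
Σ_t [0,4]: t=0:+1/829440 t=1:−1/25920 t=2:+1/9216 t=3:−1/25920 t=4:+1/829440 = 7/207360
(3j)²=28/2431 [(6 4 6; 0 0 0)], sign=+1
Σ_t [4,4]: t=4:+1/414720 = 1/414720
(3j)²=49/2431 [(6 4 6; -1 4 -3)], sign=-1
⇒ 4πI² = 12348/34969
I = (-1)√(12348/34969/(4π)) = -0.16763001

-0.167630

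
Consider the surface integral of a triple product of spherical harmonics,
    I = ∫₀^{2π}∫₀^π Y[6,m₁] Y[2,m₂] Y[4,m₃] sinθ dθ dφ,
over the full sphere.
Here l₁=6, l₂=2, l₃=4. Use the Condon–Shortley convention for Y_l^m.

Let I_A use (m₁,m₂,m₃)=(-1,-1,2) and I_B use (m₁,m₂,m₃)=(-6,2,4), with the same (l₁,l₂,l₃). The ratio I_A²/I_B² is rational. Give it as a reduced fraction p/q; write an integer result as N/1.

l's match ⇒ only the (l;m) 3-j factors differ between A and B.
A: triangle coeff Δ(6,2,4) = 1/6435; Σ_t [1,1]: t=1:−1/8640 = -1/8640; (3j)²=14/1287 [(6 2 4; -1 -1 2)], sign=-1
B: triangle coeff Δ(6,2,4) = 1/6435; Σ_t [4,4]: t=4:+1/967680 = 1/967680; (3j)²=1/13 [(6 2 4; -6 2 4)], sign=+1
I_A²/I_B² = (14/1287)/(1/13) = 14/99

14/99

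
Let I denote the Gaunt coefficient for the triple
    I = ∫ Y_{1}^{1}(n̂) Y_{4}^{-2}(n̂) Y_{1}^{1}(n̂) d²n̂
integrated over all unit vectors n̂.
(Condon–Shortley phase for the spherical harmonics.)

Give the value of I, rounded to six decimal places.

|1−4|≤1≤1+4 violated ⇒ I = 0

0.000000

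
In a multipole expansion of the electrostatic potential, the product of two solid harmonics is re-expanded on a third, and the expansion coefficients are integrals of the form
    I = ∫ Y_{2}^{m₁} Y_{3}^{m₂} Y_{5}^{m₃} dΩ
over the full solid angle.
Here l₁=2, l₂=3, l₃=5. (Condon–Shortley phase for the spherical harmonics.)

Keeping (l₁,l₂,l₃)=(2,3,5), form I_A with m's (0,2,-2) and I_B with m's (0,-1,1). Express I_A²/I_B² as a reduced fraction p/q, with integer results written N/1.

l's match ⇒ only the (l;m) 3-j factors differ between A and B.
A: triangle coeff Δ(2,3,5) = 1/2310; Σ_t [0,0]: t=0:+1/480 = 1/480; (3j)²=3/110 [(2 3 5; 0 2 -2)], sign=-1
B: triangle coeff Δ(2,3,5) = 1/2310; Σ_t [0,0]: t=0:+1/192 = 1/192; (3j)²=3/77 [(2 3 5; 0 -1 1)], sign=+1
I_A²/I_B² = (3/110)/(3/77) = 7/10

7/10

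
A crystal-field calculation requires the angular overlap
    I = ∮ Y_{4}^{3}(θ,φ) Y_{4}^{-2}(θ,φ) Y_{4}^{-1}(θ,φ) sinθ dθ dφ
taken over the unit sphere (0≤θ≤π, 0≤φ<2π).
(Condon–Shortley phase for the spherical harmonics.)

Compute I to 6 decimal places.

-0.063661

Checks pass: Σm=0; 12 even; l₃=4∈[0,8].
(2·4+1)(2·4+1)(2·4+1) = 729
Δ: 4! 4! 4! / 13! → 1/450450
sum: t=0:+1/13824 t=1:−1/216 t=2:+1/64 t=3:−1/216 t=4:+1/13824 = 5/768
3j²(4 4 4; 0 0 0) = Δ·Π!·Σ² = 18/1001  (sign +1)
sum: t=0:+1/576 t=1:−1/864 = 1/1728
3j²(4 4 4; 3 -2 -1) = Δ·Π!·Σ² = 5/1287  (sign -1)
combine: 4πI² = 729·18/1001·5/1287 = 7290/143143
take √, sign -1: I = -0.06366105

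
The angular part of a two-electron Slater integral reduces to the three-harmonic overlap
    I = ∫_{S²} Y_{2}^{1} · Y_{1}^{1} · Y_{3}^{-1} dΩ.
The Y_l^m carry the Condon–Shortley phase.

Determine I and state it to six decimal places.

0.000000

Σmᵢ = 1 ≠ 0, so the φ-integral vanishes; I = 0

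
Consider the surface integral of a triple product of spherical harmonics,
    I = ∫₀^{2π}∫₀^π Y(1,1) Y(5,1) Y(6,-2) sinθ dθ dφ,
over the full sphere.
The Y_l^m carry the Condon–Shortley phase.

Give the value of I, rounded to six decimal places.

0.216205

m-sum 0 ✓  L=12 even ✓  4≤6≤6 ✓
Π(2lᵢ+1) = 3×11×13 = 429
triangle coeff Δ(1,5,6) = 1/858
Σ_t [0,0]: t=0:+1/14400 = 1/14400
(3j)²=6/143 [(1 5 6; 0 0 0)], sign=+1
Σ_t [0,0]: t=0:+1/34560 = 1/34560
(3j)²=14/429 [(1 5 6; 1 1 -2)], sign=+1
⇒ 4πI² = 84/143
I = (+1)√(84/143/(4π)) = 0.21620548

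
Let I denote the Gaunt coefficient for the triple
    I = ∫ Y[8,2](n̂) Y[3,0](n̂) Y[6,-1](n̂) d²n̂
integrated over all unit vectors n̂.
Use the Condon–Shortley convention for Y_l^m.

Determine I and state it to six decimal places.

Σmᵢ = 1 ≠ 0, so the φ-integral vanishes; I = 0

0.000000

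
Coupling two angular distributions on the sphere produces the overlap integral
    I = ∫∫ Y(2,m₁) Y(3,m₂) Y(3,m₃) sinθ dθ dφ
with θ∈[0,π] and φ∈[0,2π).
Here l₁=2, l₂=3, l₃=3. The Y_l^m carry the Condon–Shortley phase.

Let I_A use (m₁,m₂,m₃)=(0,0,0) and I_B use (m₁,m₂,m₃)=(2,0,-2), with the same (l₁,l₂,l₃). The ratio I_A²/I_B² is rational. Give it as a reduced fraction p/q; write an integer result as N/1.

4/5

l's match ⇒ only the (l;m) 3-j factors differ between A and B.
A: triangle coeff Δ(2,3,3) = 1/3780; Σ_t [0,2]: t=0:+1/24 t=1:−1/4 t=2:+1/24 = -1/6; (3j)²=4/105 [(2 3 3; 0 0 0)], sign=+1
B: triangle coeff Δ(2,3,3) = 1/3780; Σ_t [0,0]: t=0:+1/24 = 1/24; (3j)²=1/21 [(2 3 3; 2 0 -2)], sign=-1
I_A²/I_B² = (4/105)/(1/21) = 4/5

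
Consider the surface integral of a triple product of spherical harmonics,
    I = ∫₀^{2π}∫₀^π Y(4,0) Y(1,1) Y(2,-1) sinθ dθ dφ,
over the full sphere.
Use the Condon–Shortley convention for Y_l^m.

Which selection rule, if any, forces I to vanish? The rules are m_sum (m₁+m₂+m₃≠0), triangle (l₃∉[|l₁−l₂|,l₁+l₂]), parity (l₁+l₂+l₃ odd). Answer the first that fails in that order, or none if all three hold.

triangle

Σmᵢ = 0  ✓
l₃∈[|l₁−l₂|,l₁+l₂]=[3,5], have l₃=2  ✗
Σlᵢ = 7 ⇒ odd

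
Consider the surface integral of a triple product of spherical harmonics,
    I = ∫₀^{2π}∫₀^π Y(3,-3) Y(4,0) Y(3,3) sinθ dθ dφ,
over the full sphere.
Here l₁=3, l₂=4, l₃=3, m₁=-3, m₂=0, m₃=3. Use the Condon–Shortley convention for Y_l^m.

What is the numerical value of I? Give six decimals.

-0.076935

Rules hold: Σm=0, L=10 even, 1≤3≤7.
N = 7·9·7 = 441
Δ = 4!·2!·4!/11! = 1/34650
Racah Σ t=1..3: t=1:−1/72 t=2:+1/16 t=3:−1/72 = 5/144
⇒ 3j(3 4 3; 0 0 0)² = 2/77, sgn -1
Racah Σ t=4..4: t=4:+1/1152 = 1/1152
⇒ 3j(3 4 3; -3 0 3)² = 1/154, sgn +1
4πI² = N·(3j₀)²·(3jₘ)² = 9/121
I = -1·√(0.0743802/4π) = -0.07693494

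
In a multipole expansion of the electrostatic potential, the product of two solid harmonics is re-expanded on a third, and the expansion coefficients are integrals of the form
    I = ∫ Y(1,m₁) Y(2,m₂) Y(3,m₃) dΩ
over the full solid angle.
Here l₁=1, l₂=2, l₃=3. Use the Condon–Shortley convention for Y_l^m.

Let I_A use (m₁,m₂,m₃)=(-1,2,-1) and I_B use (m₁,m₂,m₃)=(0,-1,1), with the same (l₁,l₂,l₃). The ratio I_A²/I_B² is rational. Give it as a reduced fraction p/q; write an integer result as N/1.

l's match ⇒ only the (l;m) 3-j factors differ between A and B.
A: triangle coeff Δ(1,2,3) = 1/105; Σ_t [0,0]: t=0:+1/48 = 1/48; (3j)²=1/105 [(1 2 3; -1 2 -1)], sign=+1
B: triangle coeff Δ(1,2,3) = 1/105; Σ_t [0,0]: t=0:+1/6 = 1/6; (3j)²=8/105 [(1 2 3; 0 -1 1)], sign=+1
I_A²/I_B² = (1/105)/(8/105) = 1/8

1/8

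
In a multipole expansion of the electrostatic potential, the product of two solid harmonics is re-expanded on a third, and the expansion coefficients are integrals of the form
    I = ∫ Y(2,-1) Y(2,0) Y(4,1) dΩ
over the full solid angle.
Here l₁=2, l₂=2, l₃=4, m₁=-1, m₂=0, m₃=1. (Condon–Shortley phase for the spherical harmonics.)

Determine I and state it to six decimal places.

Rules hold: Σm=0, L=8 even, 0≤4≤4.
N = 5·5·9 = 225
Δ = 0!·4!·4!/9! = 1/630
Racah Σ t=0..0: t=0:+1/16 = 1/16
⇒ 3j(2 2 4; 0 0 0)² = 2/35, sgn +1
Racah Σ t=0..0: t=0:+1/24 = 1/24
⇒ 3j(2 2 4; -1 0 1)² = 1/21, sgn -1
4πI² = N·(3j₀)²·(3jₘ)² = 30/49
I = -1·√(0.612245/4π) = -0.22072812

-0.220728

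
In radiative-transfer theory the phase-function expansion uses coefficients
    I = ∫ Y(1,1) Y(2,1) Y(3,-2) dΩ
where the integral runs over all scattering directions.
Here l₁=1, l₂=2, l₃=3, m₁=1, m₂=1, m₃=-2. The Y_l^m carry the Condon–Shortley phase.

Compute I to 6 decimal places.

0.261169

m-sum 0 ✓  L=6 even ✓  1≤3≤3 ✓
Π(2lᵢ+1) = 3×5×7 = 105
triangle coeff Δ(1,2,3) = 1/105
Σ_t [0,0]: t=0:+1/4 = 1/4
(3j)²=3/35 [(1 2 3; 0 0 0)], sign=-1
Σ_t [0,0]: t=0:+1/12 = 1/12
(3j)²=2/21 [(1 2 3; 1 1 -2)], sign=-1
⇒ 4πI² = 6/7
I = (+1)√(6/7/(4π)) = 0.26116903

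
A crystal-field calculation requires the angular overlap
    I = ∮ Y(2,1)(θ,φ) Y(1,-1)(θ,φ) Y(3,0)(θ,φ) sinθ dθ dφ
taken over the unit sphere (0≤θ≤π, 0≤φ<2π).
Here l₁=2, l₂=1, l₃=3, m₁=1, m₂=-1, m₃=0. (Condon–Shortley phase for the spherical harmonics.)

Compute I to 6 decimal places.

0.143048

Checks pass: Σm=0; 6 even; l₃=3∈[1,3].
(2·2+1)(2·1+1)(2·3+1) = 105
Δ: 0! 4! 2! / 7! → 1/105
sum: t=0:+1/4 = 1/4
3j²(2 1 3; 0 0 0) = Δ·Π!·Σ² = 3/35  (sign -1)
sum: t=0:+1/12 = 1/12
3j²(2 1 3; 1 -1 0) = Δ·Π!·Σ² = 1/35  (sign -1)
combine: 4πI² = 105·3/35·1/35 = 9/35
take √, sign +1: I = 0.14304817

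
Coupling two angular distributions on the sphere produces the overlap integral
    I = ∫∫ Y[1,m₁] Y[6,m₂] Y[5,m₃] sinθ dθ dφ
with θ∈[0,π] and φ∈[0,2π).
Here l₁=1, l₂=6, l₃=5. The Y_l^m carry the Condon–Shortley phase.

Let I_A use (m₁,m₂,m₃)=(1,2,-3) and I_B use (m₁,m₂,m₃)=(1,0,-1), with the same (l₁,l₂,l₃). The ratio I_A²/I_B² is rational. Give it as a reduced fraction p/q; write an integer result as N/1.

2/5

Shared (l₁,l₂,l₃)=(1,6,5): N and (l;000)² cancel in I_A²/I_B².
A: Δ = 2!·0!·10!/13! = 1/858; Racah Σ t=0..0: t=0:+1/161280 = 1/161280; ⇒ 3j(1 6 5; 1 2 -3)² = 1/143, sgn +1
B: Δ = 2!·0!·10!/13! = 1/858; Racah Σ t=0..0: t=0:+1/34560 = 1/34560; ⇒ 3j(1 6 5; 1 0 -1)² = 5/286, sgn +1
I_A²/I_B² = (1/143)/(5/286) = 2/5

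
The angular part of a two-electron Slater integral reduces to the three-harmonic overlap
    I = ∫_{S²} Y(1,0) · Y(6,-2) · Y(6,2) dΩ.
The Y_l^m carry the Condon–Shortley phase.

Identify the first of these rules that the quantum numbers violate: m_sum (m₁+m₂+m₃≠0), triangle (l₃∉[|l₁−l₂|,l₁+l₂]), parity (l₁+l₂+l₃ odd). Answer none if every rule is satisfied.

parity

Σmᵢ = 0  ✓
l₃∈[|l₁−l₂|,l₁+l₂]=[5,7], have l₃=6  ✓
Σlᵢ = 13 ⇒ odd  ✗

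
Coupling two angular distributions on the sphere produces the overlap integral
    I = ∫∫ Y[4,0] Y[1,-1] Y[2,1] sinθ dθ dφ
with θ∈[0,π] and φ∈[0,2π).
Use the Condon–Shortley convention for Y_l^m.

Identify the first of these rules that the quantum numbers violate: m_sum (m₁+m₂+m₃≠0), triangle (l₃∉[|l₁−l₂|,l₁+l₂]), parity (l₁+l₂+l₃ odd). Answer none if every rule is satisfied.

triangle

Σmᵢ = 0  ✓
l₃∈[|l₁−l₂|,l₁+l₂]=[3,5], have l₃=2  ✗
Σlᵢ = 7 ⇒ odd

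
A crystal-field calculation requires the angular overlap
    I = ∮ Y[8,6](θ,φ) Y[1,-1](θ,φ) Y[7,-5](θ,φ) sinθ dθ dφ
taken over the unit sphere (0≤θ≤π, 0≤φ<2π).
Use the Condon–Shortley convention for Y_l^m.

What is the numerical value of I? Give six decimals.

0.291881

Rules hold: Σm=0, L=16 even, 7≤7≤9.
N = 17·3·15 = 765
Δ = 2!·14!·0!/17! = 1/2040
Racah Σ t=1..1: t=1:−1/25401600 = -1/25401600
⇒ 3j(8 1 7; 0 0 0)² = 8/255, sgn +1
Racah Σ t=0..0: t=0:+1/1916006400 = 1/1916006400
⇒ 3j(8 1 7; 6 -1 -5)² = 91/2040, sgn +1
4πI² = N·(3j₀)²·(3jₘ)² = 91/85
I = +1·√(1.07059/4π) = 0.29188132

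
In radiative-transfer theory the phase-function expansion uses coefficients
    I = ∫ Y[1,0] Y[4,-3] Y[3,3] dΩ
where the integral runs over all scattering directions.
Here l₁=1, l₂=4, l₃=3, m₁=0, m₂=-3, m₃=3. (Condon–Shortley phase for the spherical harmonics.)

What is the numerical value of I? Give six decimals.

-0.162868

m-sum 0 ✓  L=8 even ✓  3≤3≤5 ✓
Π(2lᵢ+1) = 3×9×7 = 189
triangle coeff Δ(1,4,3) = 1/252
Σ_t [1,1]: t=1:−1/36 = -1/36
(3j)²=4/63 [(1 4 3; 0 0 0)], sign=+1
Σ_t [1,1]: t=1:−1/720 = -1/720
(3j)²=1/36 [(1 4 3; 0 -3 3)], sign=-1
⇒ 4πI² = 1/3
I = (-1)√(1/3/(4π)) = -0.16286750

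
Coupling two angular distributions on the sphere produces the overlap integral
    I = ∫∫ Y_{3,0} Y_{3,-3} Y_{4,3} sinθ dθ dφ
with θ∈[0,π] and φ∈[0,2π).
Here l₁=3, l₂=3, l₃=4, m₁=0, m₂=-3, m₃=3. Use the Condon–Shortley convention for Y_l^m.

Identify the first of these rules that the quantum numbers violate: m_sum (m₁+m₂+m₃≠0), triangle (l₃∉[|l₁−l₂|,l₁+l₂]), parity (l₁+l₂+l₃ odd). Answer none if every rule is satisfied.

none

azimuthal sum: 0 − 3 + 3 = 0  ✓
0 ≤ 4 ≤ 6 (triangle on l)  ✓
L = 3 + 3 + 4 = 10 (even)  ✓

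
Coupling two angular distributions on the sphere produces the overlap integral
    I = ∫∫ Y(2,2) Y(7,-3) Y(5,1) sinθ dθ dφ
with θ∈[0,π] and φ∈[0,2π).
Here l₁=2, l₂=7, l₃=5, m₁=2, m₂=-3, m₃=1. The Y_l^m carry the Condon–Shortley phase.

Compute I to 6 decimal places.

-0.164220

m-sum 0 ✓  L=14 even ✓  5≤5≤9 ✓
Π(2lᵢ+1) = 5×15×11 = 825
triangle coeff Δ(2,7,5) = 1/15015
Σ_t [2,2]: t=2:+1/57600 = 1/57600
(3j)²=21/715 [(2 7 5; 0 0 0)], sign=-1
Σ_t [0,0]: t=0:+1/414720 = 1/414720
(3j)²=2/143 [(2 7 5; 2 -3 1)], sign=+1
⇒ 4πI² = 630/1859
I = (-1)√(630/1859/(4π)) = -0.16421985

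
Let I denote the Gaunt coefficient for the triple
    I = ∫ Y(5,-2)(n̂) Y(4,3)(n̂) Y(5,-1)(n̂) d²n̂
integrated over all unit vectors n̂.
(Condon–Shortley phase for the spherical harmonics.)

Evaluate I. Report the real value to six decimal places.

Checks pass: Σm=0; 14 even; l₃=5∈[1,9].
(2·5+1)(2·4+1)(2·5+1) = 1089
Δ: 4! 6! 4! / 15! → 1/3153150
sum: t=0:+1/69120 t=1:−1/1728 t=2:+1/576 t=3:−1/1728 t=4:+1/69120 = 7/11520
3j²(5 4 5; 0 0 0) = Δ·Π!·Σ² = 2/143  (sign -1)
sum: t=3:−1/6912 t=4:+1/5184 = 1/20736
3j²(5 4 5; -2 3 -1) = Δ·Π!·Σ² = 5/2574  (sign +1)
combine: 4πI² = 1089·2/143·5/2574 = 5/169
take √, sign -1: I = -0.04852178

-0.048522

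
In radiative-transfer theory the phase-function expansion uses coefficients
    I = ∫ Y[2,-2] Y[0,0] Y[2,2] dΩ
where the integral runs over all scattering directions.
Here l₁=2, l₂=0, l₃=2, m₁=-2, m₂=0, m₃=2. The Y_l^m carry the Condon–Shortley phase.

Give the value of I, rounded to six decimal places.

Rules hold: Σm=0, L=4 even, 2≤2≤2.
N = 5·1·5 = 25
Δ = 0!·4!·0!/5! = 1/5
Racah Σ t=0..0: t=0:+1/4 = 1/4
⇒ 3j(2 0 2; 0 0 0)² = 1/5, sgn +1
Racah Σ t=0..0: t=0:+1/24 = 1/24
⇒ 3j(2 0 2; -2 0 2)² = 1/5, sgn +1
4πI² = N·(3j₀)²·(3jₘ)² = 1/1
I = +1·√(1/4π) = 0.28209479

0.282095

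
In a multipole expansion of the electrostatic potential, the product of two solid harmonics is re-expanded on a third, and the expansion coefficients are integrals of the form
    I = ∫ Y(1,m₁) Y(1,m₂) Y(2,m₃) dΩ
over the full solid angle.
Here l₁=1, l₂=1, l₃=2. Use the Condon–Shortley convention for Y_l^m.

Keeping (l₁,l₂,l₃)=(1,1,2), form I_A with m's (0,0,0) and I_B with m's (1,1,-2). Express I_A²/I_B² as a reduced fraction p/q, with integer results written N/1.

2/3

Same 1,1,2: normalisation and zero-m 3j drop out of the ratio.
A: Δ: 0! 2! 2! / 5! → 1/30; sum: t=0:+1/1 = 1/1; 3j²(1 1 2; 0 0 0) = Δ·Π!·Σ² = 2/15  (sign +1)
B: Δ: 0! 2! 2! / 5! → 1/30; sum: t=0:+1/4 = 1/4; 3j²(1 1 2; 1 1 -2) = Δ·Π!·Σ² = 1/5  (sign +1)
I_A²/I_B² = (2/15)/(1/5) = 2/3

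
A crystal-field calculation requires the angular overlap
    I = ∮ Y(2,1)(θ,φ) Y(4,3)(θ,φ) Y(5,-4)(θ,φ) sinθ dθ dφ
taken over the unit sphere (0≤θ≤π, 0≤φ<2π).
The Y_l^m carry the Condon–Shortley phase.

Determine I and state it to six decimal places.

l₁+l₂+l₃=11 is odd: 3j(l;000)=0 ⇒ I=0

0.000000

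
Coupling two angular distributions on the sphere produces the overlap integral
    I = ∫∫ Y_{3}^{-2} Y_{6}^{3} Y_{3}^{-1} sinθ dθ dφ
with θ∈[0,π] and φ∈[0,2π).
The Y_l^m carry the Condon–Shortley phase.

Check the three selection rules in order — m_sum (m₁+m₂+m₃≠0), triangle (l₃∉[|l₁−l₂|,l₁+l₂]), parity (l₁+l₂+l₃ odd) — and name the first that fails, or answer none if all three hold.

azimuthal sum: -2 + 3 − 1 = 0  ✓
3 ≤ 3 ≤ 9 (triangle on l)  ✓
L = 3 + 6 + 3 = 12 (even)  ✓

none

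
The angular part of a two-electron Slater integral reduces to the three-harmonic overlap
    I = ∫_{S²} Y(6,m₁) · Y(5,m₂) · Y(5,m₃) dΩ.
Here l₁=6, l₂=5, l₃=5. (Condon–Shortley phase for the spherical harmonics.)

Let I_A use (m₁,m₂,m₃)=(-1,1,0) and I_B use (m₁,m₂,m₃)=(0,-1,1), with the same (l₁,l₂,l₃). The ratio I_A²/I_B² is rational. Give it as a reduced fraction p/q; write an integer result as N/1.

35/9

Same 6,5,5: normalisation and zero-m 3j drop out of the ratio.
A: Δ: 6! 6! 4! / 17! → 1/28588560; sum: t=2:+1/138240 t=3:−1/10368 t=4:+1/6912 t=5:−1/34560 t=6:+1/2073600 = 7/259200; 3j²(6 5 5; -1 1 0) = Δ·Π!·Σ² = 28/7293  (sign -1)
B: Δ: 6! 6! 4! / 17! → 1/28588560; sum: t=0:+1/12441600 t=1:−1/86400 t=2:+1/9216 t=3:−1/7776 t=4:+1/55296 = -7/518400; 3j²(6 5 5; 0 -1 1) = Δ·Π!·Σ² = 12/12155  (sign -1)
I_A²/I_B² = (28/7293)/(12/12155) = 35/9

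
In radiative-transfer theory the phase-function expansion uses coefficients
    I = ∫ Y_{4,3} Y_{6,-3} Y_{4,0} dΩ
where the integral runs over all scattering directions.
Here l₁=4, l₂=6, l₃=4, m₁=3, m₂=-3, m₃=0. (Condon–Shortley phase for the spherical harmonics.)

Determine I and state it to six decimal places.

m-sum 0 ✓  L=14 even ✓  2≤4≤10 ✓
Π(2lᵢ+1) = 9×13×9 = 1053
triangle coeff Δ(4,6,4) = 1/1261260
Σ_t [2,4]: t=2:+1/4608 t=3:−1/1296 t=4:+1/4608 = -7/20736
(3j)²=20/1287 [(4 6 4; 0 0 0)], sign=-1
Σ_t [0,1]: t=0:+1/25920 t=1:−1/11520 = -1/20736
(3j)²=5/429 [(4 6 4; 3 -3 0)], sign=-1
⇒ 4πI² = 300/1573
I = (+1)√(300/1573/(4π)) = 0.12319450

0.123195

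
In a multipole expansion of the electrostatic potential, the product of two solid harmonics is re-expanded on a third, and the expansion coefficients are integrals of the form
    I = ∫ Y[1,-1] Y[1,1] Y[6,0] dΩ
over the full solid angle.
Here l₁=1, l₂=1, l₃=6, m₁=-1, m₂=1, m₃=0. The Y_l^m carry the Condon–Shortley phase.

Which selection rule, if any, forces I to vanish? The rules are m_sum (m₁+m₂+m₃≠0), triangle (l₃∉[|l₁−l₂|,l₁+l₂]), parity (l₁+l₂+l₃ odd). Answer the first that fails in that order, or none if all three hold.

triangle

azimuthal sum: -1 + 1 + 0 = 0  ✓
0 ≤ 6 ≤ 2 (triangle on l)  ✗
L = 1 + 1 + 6 = 8 (even)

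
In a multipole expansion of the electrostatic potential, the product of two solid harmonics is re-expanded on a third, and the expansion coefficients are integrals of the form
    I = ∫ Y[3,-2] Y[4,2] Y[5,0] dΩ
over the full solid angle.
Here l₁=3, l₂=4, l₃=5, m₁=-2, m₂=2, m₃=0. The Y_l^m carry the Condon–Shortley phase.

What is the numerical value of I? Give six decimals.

Checks pass: Σm=0; 12 even; l₃=5∈[1,7].
(2·3+1)(2·4+1)(2·5+1) = 693
Δ: 2! 4! 6! / 13! → 1/180180
sum: t=0:+1/576 t=1:−1/144 t=2:+1/576 = -1/288
3j²(3 4 5; 0 0 0) = Δ·Π!·Σ² = 20/1001  (sign +1)
sum: t=1:−1/2880 t=2:+1/576 = 1/720
3j²(3 4 5; -2 2 0) = Δ·Π!·Σ² = 80/3003  (sign -1)
combine: 4πI² = 693·20/1001·80/3003 = 4800/13013
take √, sign -1: I = -0.17132746

-0.171327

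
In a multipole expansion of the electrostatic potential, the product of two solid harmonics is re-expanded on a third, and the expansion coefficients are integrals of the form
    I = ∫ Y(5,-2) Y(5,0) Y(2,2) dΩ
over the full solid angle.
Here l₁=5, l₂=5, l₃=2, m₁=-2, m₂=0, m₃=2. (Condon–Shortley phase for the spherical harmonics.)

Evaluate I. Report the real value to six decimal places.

-0.191372

m-sum 0 ✓  L=12 even ✓  0≤2≤10 ✓
Π(2lᵢ+1) = 11×11×5 = 605
triangle coeff Δ(5,5,2) = 1/38610
Σ_t [3,5]: t=3:−1/2880 t=4:+1/576 t=5:−1/2880 = 1/960
(3j)²=10/429 [(5 5 2; 0 0 0)], sign=+1
Σ_t [5,5]: t=5:−1/2880 = -1/2880
(3j)²=14/429 [(5 5 2; -2 0 2)], sign=-1
⇒ 4πI² = 700/1521
I = (-1)√(700/1521/(4π)) = -0.19137248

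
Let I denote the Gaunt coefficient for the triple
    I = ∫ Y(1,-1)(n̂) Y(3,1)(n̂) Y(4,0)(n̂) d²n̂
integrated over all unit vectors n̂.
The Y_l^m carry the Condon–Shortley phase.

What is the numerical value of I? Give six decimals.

0.150786

Rules hold: Σm=0, L=8 even, 2≤4≤4.
N = 3·7·9 = 189
Δ = 0!·2!·6!/9! = 1/252
Racah Σ t=0..0: t=0:+1/36 = 1/36
⇒ 3j(1 3 4; 0 0 0)² = 4/63, sgn +1
Racah Σ t=0..0: t=0:+1/96 = 1/96
⇒ 3j(1 3 4; -1 1 0)² = 1/42, sgn +1
4πI² = N·(3j₀)²·(3jₘ)² = 2/7
I = +1·√(0.285714/4π) = 0.15078601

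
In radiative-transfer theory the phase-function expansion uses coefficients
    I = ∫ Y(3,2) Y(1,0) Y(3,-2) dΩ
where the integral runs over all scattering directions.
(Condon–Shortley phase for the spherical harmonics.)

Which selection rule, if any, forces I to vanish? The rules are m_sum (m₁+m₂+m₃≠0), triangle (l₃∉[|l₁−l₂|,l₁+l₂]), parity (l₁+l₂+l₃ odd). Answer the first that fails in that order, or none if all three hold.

parity

azimuthal sum: 2 + 0 − 2 = 0  ✓
2 ≤ 3 ≤ 4 (triangle on l)  ✓
L = 3 + 1 + 3 = 7 (odd)  ✗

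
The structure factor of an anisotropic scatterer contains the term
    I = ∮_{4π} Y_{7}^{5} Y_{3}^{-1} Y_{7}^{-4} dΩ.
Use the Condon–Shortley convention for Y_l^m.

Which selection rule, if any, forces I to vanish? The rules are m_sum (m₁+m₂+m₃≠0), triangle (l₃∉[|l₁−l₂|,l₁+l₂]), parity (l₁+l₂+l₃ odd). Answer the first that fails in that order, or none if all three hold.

m₁+m₂+m₃ = 5 − 1 − 4 = 0  ✓
triangle: |7−3|=4 ≤ l₃=7 ≤ 7+3=10  ✓
parity: l₁+l₂+l₃ = 17 is odd  ✗

parity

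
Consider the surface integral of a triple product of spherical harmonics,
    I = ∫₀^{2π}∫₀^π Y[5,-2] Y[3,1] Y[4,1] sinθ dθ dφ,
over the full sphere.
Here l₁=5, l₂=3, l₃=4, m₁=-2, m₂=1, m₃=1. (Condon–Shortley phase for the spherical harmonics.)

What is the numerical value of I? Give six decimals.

Rules hold: Σm=0, L=12 even, 2≤4≤8.
N = 11·7·9 = 693
Δ = 4!·6!·2!/13! = 1/180180
Racah Σ t=1..3: t=1:−1/576 t=2:+1/144 t=3:−1/576 = 1/288
⇒ 3j(5 3 4; 0 0 0)² = 20/1001, sgn +1
Racah Σ t=2..4: t=2:+1/960 t=3:−1/288 t=4:+1/1728 = -1/540
⇒ 3j(5 3 4; -2 1 1)² = 128/6435, sgn +1
4πI² = N·(3j₀)²·(3jₘ)² = 512/1859
I = +1·√(0.275417/4π) = 0.14804384

0.148044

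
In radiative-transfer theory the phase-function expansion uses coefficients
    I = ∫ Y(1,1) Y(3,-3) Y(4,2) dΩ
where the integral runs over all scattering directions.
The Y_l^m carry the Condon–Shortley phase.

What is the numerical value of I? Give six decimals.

0.061558

Checks pass: Σm=0; 8 even; l₃=4∈[2,4].
(2·1+1)(2·3+1)(2·4+1) = 189
Δ: 0! 2! 6! / 9! → 1/252
sum: t=0:+1/36 = 1/36
3j²(1 3 4; 0 0 0) = Δ·Π!·Σ² = 4/63  (sign +1)
sum: t=0:+1/1440 = 1/1440
3j²(1 3 4; 1 -3 2) = Δ·Π!·Σ² = 1/252  (sign +1)
combine: 4πI² = 189·4/63·1/252 = 1/21
take √, sign +1: I = 0.06155813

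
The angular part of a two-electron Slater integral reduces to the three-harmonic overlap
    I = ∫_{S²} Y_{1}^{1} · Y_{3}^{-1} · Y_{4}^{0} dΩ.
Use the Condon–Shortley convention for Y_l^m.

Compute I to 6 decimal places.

Rules hold: Σm=0, L=8 even, 2≤4≤4.
N = 3·7·9 = 189
Δ = 0!·2!·6!/9! = 1/252
Racah Σ t=0..0: t=0:+1/36 = 1/36
⇒ 3j(1 3 4; 0 0 0)² = 4/63, sgn +1
Racah Σ t=0..0: t=0:+1/96 = 1/96
⇒ 3j(1 3 4; 1 -1 0)² = 1/42, sgn +1
4πI² = N·(3j₀)²·(3jₘ)² = 2/7
I = +1·√(0.285714/4π) = 0.15078601

0.150786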